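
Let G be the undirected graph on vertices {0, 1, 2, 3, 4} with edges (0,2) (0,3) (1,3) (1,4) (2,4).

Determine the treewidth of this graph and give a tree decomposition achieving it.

Each bag holds 3 vertices, so the decomposition has width 2, which upper-bounds the treewidth. The edges 3–0–2–4–1–3 form a cycle, so G is not a tree and its treewidth is at least 2. Combining the bounds, tw(G) = 2.

Treewidth 2.
One such decomposition:
Bags: B1 = {0, 2, 3}  B2 = {2, 3, 4}  B3 = {1, 3, 4}
Tree: B1–B2, B2–B3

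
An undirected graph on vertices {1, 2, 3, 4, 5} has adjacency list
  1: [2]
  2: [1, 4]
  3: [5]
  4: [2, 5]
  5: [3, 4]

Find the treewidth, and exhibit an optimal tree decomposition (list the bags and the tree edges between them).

Treewidth 1.
One such decomposition:
Bags: B1 = {3, 5}  B2 = {4, 5}  B3 = {2, 4}  B4 = {1, 2}
Tree: B1–B2, B2–B3, B3–B4

Each bag holds 2 vertices, so the decomposition has width 1, which upper-bounds the treewidth. Since G has at least one edge (e.g. 3–5), it is not an edgeless graph, so tw(G) ≥ 1. Therefore the treewidth is 1.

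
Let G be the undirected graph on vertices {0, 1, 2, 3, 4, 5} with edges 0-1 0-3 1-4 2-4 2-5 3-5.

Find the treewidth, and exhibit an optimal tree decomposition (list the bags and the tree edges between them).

Every bag has size at most 3, so the width is 3 − 1 = 2 and tw(G) ≤ 2. For the lower bound, G contains the cycle 5–3–0–1–4–2–5, so G is not a forest; only forests have treewidth ≤ 1, hence tw(G) ≥ 2. The upper and lower bounds meet at 2, so that is the treewidth.

Treewidth 2.
One optimal decomposition is:
Bags: B1 = {0, 3, 5}  B2 = {0, 1, 5}  B3 = {1, 4, 5}  B4 = {2, 4, 5}
Tree: B1–B2, B2–B3, B3–B4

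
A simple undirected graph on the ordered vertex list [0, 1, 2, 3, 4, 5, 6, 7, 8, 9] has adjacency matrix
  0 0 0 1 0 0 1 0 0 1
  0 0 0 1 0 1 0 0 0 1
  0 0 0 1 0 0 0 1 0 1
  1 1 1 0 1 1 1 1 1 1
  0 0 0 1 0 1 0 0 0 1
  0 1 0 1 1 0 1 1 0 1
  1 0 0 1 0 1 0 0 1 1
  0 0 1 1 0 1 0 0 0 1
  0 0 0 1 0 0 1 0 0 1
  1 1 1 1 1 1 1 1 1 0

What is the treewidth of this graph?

A width-3 tree decomposition is:
Bags: B1 = {1, 3, 5, 9}  B2 = {3, 5, 6, 9}  B3 = {3, 5, 7, 9}  B4 = {3, 4, 5, 9}  B5 = {2, 3, 7, 9}  B6 = {3, 6, 8, 9}  B7 = {0, 3, 6, 9}
Tree: B1–B2, B2–B3, B2–B4, B3–B5, B2–B6, B6–B7
The largest bag has 4 vertices, giving width 3; this decomposition certifies tw(G) ≤ 3. Conversely, {0, 3, 6, 9} is a clique of size 4, and the vertices of any clique must share a bag in every tree decomposition; so some bag has ≥ 4 vertices and tw(G) ≥ 3. Therefore the treewidth is 3.

3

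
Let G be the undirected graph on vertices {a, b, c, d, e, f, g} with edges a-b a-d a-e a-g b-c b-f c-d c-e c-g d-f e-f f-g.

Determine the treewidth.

3

A width-3 tree decomposition is:
Bags: B1 = {a, c, d, f}  B2 = {a, b, c, f}  B3 = {a, c, f, g}  B4 = {a, c, e, f}
Tree: B1–B2, B2–B3, B3–B4
The largest bag has 4 vertices, giving width 3; this decomposition certifies tw(G) ≤ 3. For the lower bound: the 4 vertex sets {d,f}, {a,b}, {c}, {g} are disjoint, each induces a connected subgraph, and every pair is joined by at least one edge of G. Contracting each set to a single vertex therefore yields K_{4} as a minor, and since treewidth is minor-monotone, tw(G) ≥ tw(K_{4}) = 3. Hence tw(G) = 3 exactly.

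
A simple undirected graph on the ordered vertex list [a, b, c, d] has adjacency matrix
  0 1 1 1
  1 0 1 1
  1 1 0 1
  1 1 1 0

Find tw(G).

A width-3 tree decomposition is:
Bags: B1 = {a, b, c, d}
Tree: (single bag)
With just one bag of size 4, the width is 4 − 1 = 3, so tw(G) ≤ 3. On the other hand G contains the 4-clique {a, b, c, d}. A clique must lie in a single bag of any decomposition, so no decomposition can have width below 3. The upper and lower bounds meet at 3, so that is the treewidth.

3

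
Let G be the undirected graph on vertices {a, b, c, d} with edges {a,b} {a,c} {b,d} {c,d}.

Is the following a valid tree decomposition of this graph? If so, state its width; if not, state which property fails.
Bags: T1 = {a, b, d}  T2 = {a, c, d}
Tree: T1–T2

Checking the three conditions: (i) the bags cover all of {a, b, c, d}; (ii) for each edge, some bag contains both endpoints; (iii) the bags containing any fixed vertex form a subtree. All hold, so the decomposition is valid with width 3 − 1 = 2.

Yes; width 2.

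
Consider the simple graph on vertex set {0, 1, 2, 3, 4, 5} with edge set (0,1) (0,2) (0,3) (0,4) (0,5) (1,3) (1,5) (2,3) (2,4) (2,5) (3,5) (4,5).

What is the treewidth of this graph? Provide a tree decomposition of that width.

Each bag holds 4 vertices, so the decomposition has width 3, which upper-bounds the treewidth. For the lower bound, the 4 vertices {0, 1, 3, 5} are pairwise adjacent, and any tree decomposition puts a clique entirely inside one bag — forcing width ≥ 3. Therefore the treewidth is 3.

Treewidth 3.
One such decomposition:
Bags: B1 = {0, 2, 3, 5}  B2 = {0, 2, 4, 5}  B3 = {0, 1, 3, 5}
Tree: B1–B2, B1–B3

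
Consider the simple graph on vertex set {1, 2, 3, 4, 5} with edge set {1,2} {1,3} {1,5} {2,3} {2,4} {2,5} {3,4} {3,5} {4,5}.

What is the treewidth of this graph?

A width-3 tree decomposition is:
Bags: B1 = {1, 2, 3, 5}  B2 = {2, 3, 4, 5}
Tree: B1–B2
Every bag has size at most 4, so the width is 4 − 1 = 3 and tw(G) ≤ 3. On the other hand G contains the 4-clique {1, 2, 3, 5}. A clique must lie in a single bag of any decomposition, so no decomposition can have width below 3. Therefore the treewidth is 3.

3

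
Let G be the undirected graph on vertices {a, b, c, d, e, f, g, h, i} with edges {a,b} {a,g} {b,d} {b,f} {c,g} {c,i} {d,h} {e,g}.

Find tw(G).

1

A width-1 tree decomposition is:
Bags: B1 = {a, g}  B2 = {a, b}  B3 = {b, f}  B4 = {b, d}  B5 = {e, g}  B6 = {c, g}  B7 = {d, h}  B8 = {c, i}
Tree: B1–B2, B2–B3, B2–B4, B1–B5, B1–B6, B4–B7, B6–B8
The largest bag has 2 vertices, giving width 1; this decomposition certifies tw(G) ≤ 1. Any graph with an edge has treewidth ≥ 1, and G has the edge g–a. Combining the bounds, tw(G) = 1.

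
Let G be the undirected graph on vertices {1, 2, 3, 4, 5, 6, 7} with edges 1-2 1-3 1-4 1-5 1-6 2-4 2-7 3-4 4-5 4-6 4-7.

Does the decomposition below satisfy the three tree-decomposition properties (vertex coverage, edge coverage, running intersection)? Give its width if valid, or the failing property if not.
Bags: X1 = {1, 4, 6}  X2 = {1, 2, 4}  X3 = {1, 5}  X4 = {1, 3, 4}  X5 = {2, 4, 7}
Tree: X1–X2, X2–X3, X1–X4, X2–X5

A tree decomposition must satisfy three properties: every vertex lies in some bag; for every edge, both endpoints lie together in some bag; and for every vertex, the bags containing it form a connected subtree. Here edge (4,5) lies in no bag, so the decomposition is invalid.

No — edge (4,5) lies in no bag.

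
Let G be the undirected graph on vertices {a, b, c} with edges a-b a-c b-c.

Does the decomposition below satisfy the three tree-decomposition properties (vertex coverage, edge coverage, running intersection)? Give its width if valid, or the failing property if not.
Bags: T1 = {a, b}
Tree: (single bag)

A tree decomposition must satisfy three properties: every vertex lies in some bag; for every edge, both endpoints lie together in some bag; and for every vertex, the bags containing it form a connected subtree. Here vertex c appears in no bag, so the decomposition is invalid.

No — vertex c appears in no bag.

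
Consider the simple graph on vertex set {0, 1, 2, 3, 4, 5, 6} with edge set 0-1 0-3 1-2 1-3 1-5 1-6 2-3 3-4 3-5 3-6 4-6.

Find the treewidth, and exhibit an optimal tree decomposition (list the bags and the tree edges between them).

Treewidth 2.
One such decomposition:
Bags: B1 = {1, 2, 3}  B2 = {1, 3, 5}  B3 = {1, 3, 6}  B4 = {0, 1, 3}  B5 = {3, 4, 6}
Tree: B1–B2, B1–B3, B2–B4, B3–B5

Every bag has size at most 3, so the width is 3 − 1 = 2 and tw(G) ≤ 2. For the lower bound, the 3 vertices {0, 1, 3} are pairwise adjacent, and any tree decomposition puts a clique entirely inside one bag — forcing width ≥ 2. The upper and lower bounds meet at 2, so that is the treewidth.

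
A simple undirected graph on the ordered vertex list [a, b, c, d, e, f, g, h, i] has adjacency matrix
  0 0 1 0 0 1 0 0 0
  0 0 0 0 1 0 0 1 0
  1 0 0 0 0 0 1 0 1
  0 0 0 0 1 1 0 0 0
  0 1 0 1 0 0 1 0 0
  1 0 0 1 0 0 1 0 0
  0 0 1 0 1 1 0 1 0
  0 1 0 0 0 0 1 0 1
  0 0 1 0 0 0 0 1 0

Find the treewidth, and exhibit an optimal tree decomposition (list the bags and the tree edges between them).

Treewidth 3.
Bags: B1 = {a, c, h, i}  B2 = {a, c, g, h}  B3 = {a, f, g, h}  B4 = {b, f, g, h}  B5 = {b, e, f, g}  B6 = {b, d, e, f}
Tree: B1–B2, B2–B3, B3–B4, B4–B5, B5–B6

The largest bag has 4 vertices, giving width 3; this decomposition certifies tw(G) ≤ 3. For the lower bound: the 4 vertex sets {a,c,i}, {h}, {g}, {b,d,e,f} are disjoint, each induces a connected subgraph, and every pair is joined by at least one edge of G. Contracting each set to a single vertex therefore yields K_{4} as a minor, and since treewidth is minor-monotone, tw(G) ≥ tw(K_{4}) = 3. Therefore the treewidth is 3.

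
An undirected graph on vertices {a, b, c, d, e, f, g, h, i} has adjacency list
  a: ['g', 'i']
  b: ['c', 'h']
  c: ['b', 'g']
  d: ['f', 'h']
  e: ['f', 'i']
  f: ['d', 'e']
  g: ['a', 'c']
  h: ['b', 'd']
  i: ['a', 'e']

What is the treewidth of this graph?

2

A width-2 tree decomposition is:
Bags: B1 = {b, c, h}  B2 = {c, d, h}  B3 = {c, d, f}  B4 = {c, e, f}  B5 = {c, e, i}  B6 = {a, c, i}  B7 = {a, c, g}
Tree: B1–B2, B2–B3, B3–B4, B4–B5, B5–B6, B6–B7
Each bag holds 3 vertices, so the decomposition has width 2, which upper-bounds the treewidth. The edges c–b–h–d–f–e–i–a–g–c form a cycle, so G is not a tree and its treewidth is at least 2. The upper and lower bounds meet at 2, so that is the treewidth.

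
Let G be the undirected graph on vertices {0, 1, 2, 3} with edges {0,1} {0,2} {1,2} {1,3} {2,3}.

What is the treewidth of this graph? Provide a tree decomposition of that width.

Every bag has size at most 3, so the width is 3 − 1 = 2 and tw(G) ≤ 2. For the lower bound, the 3 vertices {0, 1, 2} are pairwise adjacent, and any tree decomposition puts a clique entirely inside one bag — forcing width ≥ 2. The upper and lower bounds meet at 2, so that is the treewidth.

Treewidth 2.
One such decomposition:
Bags: B1 = {0, 1, 2}  B2 = {1, 2, 3}
Tree: B1–B2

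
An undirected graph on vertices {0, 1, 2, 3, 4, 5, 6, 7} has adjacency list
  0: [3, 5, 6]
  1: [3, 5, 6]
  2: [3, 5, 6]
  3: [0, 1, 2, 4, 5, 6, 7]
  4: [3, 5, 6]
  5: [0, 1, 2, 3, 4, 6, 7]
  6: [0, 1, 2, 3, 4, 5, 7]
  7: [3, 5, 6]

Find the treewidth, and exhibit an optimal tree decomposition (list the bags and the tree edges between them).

Each bag holds 4 vertices, so the decomposition has width 3, which upper-bounds the treewidth. Conversely, {0, 3, 5, 6} is a clique of size 4, and the vertices of any clique must share a bag in every tree decomposition; so some bag has ≥ 4 vertices and tw(G) ≥ 3. Hence tw(G) = 3 exactly.

Treewidth 3.
One such decomposition:
Bags: B1 = {3, 4, 5, 6}  B2 = {3, 5, 6, 7}  B3 = {2, 3, 5, 6}  B4 = {0, 3, 5, 6}  B5 = {1, 3, 5, 6}
Tree: B1–B2, B1–B3, B2–B4, B3–B5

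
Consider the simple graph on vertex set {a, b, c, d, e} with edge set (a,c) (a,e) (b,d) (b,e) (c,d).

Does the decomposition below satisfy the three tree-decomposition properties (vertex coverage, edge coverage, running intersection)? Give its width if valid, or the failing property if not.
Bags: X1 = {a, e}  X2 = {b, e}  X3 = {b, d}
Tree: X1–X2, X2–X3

No — vertex c appears in no bag.

A tree decomposition must satisfy three properties: every vertex lies in some bag; for every edge, both endpoints lie together in some bag; and for every vertex, the bags containing it form a connected subtree. Here vertex c appears in no bag, so the decomposition is invalid.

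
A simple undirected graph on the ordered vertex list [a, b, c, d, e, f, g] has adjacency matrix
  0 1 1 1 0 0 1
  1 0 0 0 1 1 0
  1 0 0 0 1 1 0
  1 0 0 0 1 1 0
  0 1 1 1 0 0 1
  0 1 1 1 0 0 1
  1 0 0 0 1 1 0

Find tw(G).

3

A width-3 tree decomposition is:
Bags: B1 = {a, c, e, f}  B2 = {a, d, e, f}  B3 = {a, b, e, f}  B4 = {a, e, f, g}
Tree: B1–B2, B2–B3, B3–B4
Every bag has size at most 4, so the width is 4 − 1 = 3 and tw(G) ≤ 3. For the lower bound: the 4 vertex sets {a,c}, {d,f}, {e}, {b} are disjoint, each induces a connected subgraph, and every pair is joined by at least one edge of G. Contracting each set to a single vertex therefore yields K_{4} as a minor, and since treewidth is minor-monotone, tw(G) ≥ tw(K_{4}) = 3. Therefore the treewidth is 3.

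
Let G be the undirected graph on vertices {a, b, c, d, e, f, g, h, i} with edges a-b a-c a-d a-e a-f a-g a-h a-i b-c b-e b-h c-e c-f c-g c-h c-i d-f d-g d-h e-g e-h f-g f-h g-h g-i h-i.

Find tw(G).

A width-4 tree decomposition is:
Bags: B1 = {a, c, e, g, h}  B2 = {a, c, f, g, h}  B3 = {a, c, g, h, i}  B4 = {a, b, c, e, h}  B5 = {a, d, f, g, h}
Tree: B1–B2, B2–B3, B1–B4, B2–B5
Each bag holds 5 vertices, so the decomposition has width 4, which upper-bounds the treewidth. On the other hand G contains the 5-clique {a, d, f, g, h}. A clique must lie in a single bag of any decomposition, so no decomposition can have width below 4. Hence tw(G) = 4 exactly.

4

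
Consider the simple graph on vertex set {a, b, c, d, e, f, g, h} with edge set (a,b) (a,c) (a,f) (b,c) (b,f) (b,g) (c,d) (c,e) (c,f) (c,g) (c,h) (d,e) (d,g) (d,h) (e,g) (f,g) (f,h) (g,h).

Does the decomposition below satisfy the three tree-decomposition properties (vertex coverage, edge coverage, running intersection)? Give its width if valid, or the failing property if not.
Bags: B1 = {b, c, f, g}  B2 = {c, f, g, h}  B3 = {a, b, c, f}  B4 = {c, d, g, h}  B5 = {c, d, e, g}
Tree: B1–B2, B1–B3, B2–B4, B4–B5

Every vertex of G appears in some bag (union = {a, b, c, d, e, f, g, h}); every edge is covered by a bag; and for each vertex v the set of bags containing v is connected in the bag tree. The decomposition is therefore valid. The largest bag has 4 vertices, so the width is 3.

Yes; width 3.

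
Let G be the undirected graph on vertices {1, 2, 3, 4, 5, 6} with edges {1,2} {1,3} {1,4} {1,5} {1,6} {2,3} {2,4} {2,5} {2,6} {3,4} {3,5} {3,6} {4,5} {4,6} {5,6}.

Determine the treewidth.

5

A width-5 tree decomposition is:
Bags: B1 = {1, 2, 3, 4, 5, 6}
Tree: (single bag)
With just one bag of size 6, the width is 6 − 1 = 5, so tw(G) ≤ 5. Conversely, {1, 2, 3, 4, 5, 6} is a clique of size 6, and the vertices of any clique must share a bag in every tree decomposition; so some bag has ≥ 6 vertices and tw(G) ≥ 5. Therefore the treewidth is 5.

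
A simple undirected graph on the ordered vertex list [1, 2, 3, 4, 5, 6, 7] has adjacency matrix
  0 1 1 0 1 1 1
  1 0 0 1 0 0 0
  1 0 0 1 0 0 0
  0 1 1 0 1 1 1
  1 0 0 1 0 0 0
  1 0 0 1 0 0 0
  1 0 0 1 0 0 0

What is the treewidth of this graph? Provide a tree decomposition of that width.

Treewidth 2.
One optimal decomposition is:
Bags: B1 = {1, 2, 4}  B2 = {1, 4, 6}  B3 = {1, 4, 7}  B4 = {1, 3, 4}  B5 = {1, 4, 5}
Tree: B1–B2, B2–B3, B3–B4, B4–B5

Each bag holds 3 vertices, so the decomposition has width 2, which upper-bounds the treewidth. For the lower bound, G contains the cycle 1–2–4–6–1, so G is not a forest; only forests have treewidth ≤ 1, hence tw(G) ≥ 2. Hence tw(G) = 2 exactly.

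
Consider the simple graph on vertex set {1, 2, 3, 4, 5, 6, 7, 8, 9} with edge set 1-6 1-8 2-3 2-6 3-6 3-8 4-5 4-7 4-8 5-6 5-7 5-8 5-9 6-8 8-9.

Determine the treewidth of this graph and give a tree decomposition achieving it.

Treewidth 2.
One optimal decomposition is:
Bags: B1 = {4, 5, 8}  B2 = {5, 8, 9}  B3 = {4, 5, 7}  B4 = {5, 6, 8}  B5 = {1, 6, 8}  B6 = {3, 6, 8}  B7 = {2, 3, 6}
Tree: B1–B2, B1–B3, B2–B4, B4–B5, B5–B6, B6–B7

Each bag holds 3 vertices, so the decomposition has width 2, which upper-bounds the treewidth. For the lower bound, the 3 vertices {1, 6, 8} are pairwise adjacent, and any tree decomposition puts a clique entirely inside one bag — forcing width ≥ 2. Hence tw(G) = 2 exactly.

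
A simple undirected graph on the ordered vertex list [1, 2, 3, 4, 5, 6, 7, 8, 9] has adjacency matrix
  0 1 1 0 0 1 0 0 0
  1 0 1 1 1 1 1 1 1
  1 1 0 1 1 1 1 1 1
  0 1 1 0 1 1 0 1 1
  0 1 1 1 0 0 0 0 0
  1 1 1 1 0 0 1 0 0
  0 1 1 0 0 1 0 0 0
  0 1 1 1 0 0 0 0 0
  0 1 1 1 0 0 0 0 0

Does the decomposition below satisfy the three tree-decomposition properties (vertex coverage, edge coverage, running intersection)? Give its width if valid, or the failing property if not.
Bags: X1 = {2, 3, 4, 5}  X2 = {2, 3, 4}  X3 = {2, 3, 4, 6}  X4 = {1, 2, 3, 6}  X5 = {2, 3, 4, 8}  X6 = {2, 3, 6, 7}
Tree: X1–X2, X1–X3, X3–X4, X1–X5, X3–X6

No — vertex 9 appears in no bag.

A tree decomposition must satisfy three properties: every vertex lies in some bag; for every edge, both endpoints lie together in some bag; and for every vertex, the bags containing it form a connected subtree. Here vertex 9 appears in no bag, so the decomposition is invalid.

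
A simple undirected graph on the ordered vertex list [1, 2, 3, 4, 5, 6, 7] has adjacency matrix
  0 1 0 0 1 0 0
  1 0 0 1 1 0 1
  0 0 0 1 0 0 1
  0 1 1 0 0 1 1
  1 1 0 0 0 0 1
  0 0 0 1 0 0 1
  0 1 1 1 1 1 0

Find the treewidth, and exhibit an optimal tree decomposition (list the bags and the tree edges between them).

The largest bag has 3 vertices, giving width 2; this decomposition certifies tw(G) ≤ 2. Conversely, {1, 2, 5} is a clique of size 3, and the vertices of any clique must share a bag in every tree decomposition; so some bag has ≥ 3 vertices and tw(G) ≥ 2. The upper and lower bounds meet at 2, so that is the treewidth.

Treewidth 2.
One such decomposition:
Bags: B1 = {2, 4, 7}  B2 = {4, 6, 7}  B3 = {3, 4, 7}  B4 = {2, 5, 7}  B5 = {1, 2, 5}
Tree: B1–B2, B2–B3, B1–B4, B4–B5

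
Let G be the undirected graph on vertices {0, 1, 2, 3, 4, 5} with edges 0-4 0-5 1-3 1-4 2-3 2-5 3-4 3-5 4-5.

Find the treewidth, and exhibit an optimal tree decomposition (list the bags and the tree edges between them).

Treewidth 2.
Bags: B1 = {0, 4, 5}  B2 = {3, 4, 5}  B3 = {2, 3, 5}  B4 = {1, 3, 4}
Tree: B1–B2, B2–B3, B2–B4

Every bag has size at most 3, so the width is 3 − 1 = 2 and tw(G) ≤ 2. Conversely, {0, 4, 5} is a clique of size 3, and the vertices of any clique must share a bag in every tree decomposition; so some bag has ≥ 3 vertices and tw(G) ≥ 2. Combining the bounds, tw(G) = 2.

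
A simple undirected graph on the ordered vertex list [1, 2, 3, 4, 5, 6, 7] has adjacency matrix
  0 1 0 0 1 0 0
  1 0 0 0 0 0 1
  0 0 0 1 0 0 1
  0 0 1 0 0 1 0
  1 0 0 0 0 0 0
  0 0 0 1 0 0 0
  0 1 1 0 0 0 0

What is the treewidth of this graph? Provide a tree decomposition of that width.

Treewidth 1.
One optimal decomposition is:
Bags: B1 = {1, 5}  B2 = {1, 2}  B3 = {2, 7}  B4 = {3, 7}  B5 = {3, 4}  B6 = {4, 6}
Tree: B1–B2, B2–B3, B3–B4, B4–B5, B5–B6

Every bag has size at most 2, so the width is 2 − 1 = 1 and tw(G) ≤ 1. Since G has at least one edge (e.g. 5–1), it is not an edgeless graph, so tw(G) ≥ 1. Combining the bounds, tw(G) = 1.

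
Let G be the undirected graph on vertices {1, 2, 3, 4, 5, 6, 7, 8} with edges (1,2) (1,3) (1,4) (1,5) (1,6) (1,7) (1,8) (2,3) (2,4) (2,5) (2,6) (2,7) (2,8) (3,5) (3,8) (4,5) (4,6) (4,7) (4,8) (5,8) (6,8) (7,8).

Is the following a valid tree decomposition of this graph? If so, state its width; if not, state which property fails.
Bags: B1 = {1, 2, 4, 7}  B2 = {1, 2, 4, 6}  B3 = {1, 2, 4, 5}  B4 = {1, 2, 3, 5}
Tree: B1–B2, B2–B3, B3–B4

A tree decomposition must satisfy three properties: every vertex lies in some bag; for every edge, both endpoints lie together in some bag; and for every vertex, the bags containing it form a connected subtree. Here vertex 8 appears in no bag, so the decomposition is invalid.

No — vertex 8 appears in no bag.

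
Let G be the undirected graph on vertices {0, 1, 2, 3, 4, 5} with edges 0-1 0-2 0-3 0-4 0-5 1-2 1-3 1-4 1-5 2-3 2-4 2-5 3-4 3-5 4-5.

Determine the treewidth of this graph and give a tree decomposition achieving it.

Treewidth 5.
One such decomposition:
Bags: B1 = {0, 1, 2, 3, 4, 5}
Tree: (single bag)

A single bag containing all 6 vertices is trivially a valid decomposition of width 5. Conversely, {0, 1, 2, 3, 4, 5} is a clique of size 6, and the vertices of any clique must share a bag in every tree decomposition; so some bag has ≥ 6 vertices and tw(G) ≥ 5. The upper and lower bounds meet at 5, so that is the treewidth.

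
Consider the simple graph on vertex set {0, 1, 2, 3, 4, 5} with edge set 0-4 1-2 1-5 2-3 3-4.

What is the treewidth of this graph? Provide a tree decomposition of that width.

Treewidth 1.
One optimal decomposition is:
Bags: B1 = {0, 4}  B2 = {3, 4}  B3 = {2, 3}  B4 = {1, 2}  B5 = {1, 5}
Tree: B1–B2, B2–B3, B3–B4, B4–B5

The largest bag has 2 vertices, giving width 1; this decomposition certifies tw(G) ≤ 1. G has an edge, so its treewidth is at least 1. Hence tw(G) = 1 exactly.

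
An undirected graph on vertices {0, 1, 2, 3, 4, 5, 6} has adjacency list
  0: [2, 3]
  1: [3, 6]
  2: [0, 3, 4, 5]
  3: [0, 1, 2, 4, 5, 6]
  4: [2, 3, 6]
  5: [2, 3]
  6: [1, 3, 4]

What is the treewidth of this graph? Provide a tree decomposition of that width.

Each bag holds 3 vertices, so the decomposition has width 2, which upper-bounds the treewidth. On the other hand G contains the 3-clique {1, 3, 6}. A clique must lie in a single bag of any decomposition, so no decomposition can have width below 2. Therefore the treewidth is 2.

Treewidth 2.
Bags: B1 = {3, 4, 6}  B2 = {1, 3, 6}  B3 = {2, 3, 4}  B4 = {0, 2, 3}  B5 = {2, 3, 5}
Tree: B1–B2, B1–B3, B3–B4, B4–B5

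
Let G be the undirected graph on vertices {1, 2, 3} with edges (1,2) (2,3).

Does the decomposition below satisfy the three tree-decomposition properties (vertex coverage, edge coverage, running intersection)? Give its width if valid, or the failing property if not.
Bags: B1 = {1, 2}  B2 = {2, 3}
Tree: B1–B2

Checking the three conditions: (i) the bags cover all of {1, 2, 3}; (ii) for each edge, some bag contains both endpoints; (iii) the bags containing any fixed vertex form a subtree. All hold, so the decomposition is valid with width 2 − 1 = 1.

Yes; width 1.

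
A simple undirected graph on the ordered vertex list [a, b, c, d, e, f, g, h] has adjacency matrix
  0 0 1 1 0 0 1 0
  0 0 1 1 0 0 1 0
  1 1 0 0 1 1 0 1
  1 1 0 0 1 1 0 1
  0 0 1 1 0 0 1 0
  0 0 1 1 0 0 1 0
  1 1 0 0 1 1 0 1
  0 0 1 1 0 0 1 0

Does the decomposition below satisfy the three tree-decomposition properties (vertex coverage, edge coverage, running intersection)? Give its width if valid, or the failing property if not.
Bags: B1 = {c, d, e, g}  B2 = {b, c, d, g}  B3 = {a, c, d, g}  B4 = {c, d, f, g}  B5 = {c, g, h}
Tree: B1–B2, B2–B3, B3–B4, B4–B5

A tree decomposition must satisfy three properties: every vertex lies in some bag; for every edge, both endpoints lie together in some bag; and for every vertex, the bags containing it form a connected subtree. Here edge (d,h) lies in no bag, so the decomposition is invalid.

No — edge (d,h) lies in no bag.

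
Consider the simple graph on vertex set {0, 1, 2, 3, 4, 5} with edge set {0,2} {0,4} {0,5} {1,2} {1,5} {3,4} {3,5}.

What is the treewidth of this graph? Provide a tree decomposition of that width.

Every bag has size at most 3, so the width is 3 − 1 = 2 and tw(G) ≤ 2. Since 1–2–0–5–1 is a cycle in G, G is not acyclic. Forests are exactly the graphs of treewidth ≤ 1, so tw(G) ≥ 2. Therefore the treewidth is 2.

Treewidth 2.
Bags: B1 = {1, 2, 5}  B2 = {0, 2, 5}  B3 = {0, 3, 5}  B4 = {0, 3, 4}
Tree: B1–B2, B2–B3, B3–B4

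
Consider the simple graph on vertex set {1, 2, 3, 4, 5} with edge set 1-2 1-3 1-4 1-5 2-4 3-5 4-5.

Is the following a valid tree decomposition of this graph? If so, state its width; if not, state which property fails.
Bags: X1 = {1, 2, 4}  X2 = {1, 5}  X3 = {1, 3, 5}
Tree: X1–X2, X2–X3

No — edge (4,5) lies in no bag.

A tree decomposition must satisfy three properties: every vertex lies in some bag; for every edge, both endpoints lie together in some bag; and for every vertex, the bags containing it form a connected subtree. Here edge (4,5) lies in no bag, so the decomposition is invalid.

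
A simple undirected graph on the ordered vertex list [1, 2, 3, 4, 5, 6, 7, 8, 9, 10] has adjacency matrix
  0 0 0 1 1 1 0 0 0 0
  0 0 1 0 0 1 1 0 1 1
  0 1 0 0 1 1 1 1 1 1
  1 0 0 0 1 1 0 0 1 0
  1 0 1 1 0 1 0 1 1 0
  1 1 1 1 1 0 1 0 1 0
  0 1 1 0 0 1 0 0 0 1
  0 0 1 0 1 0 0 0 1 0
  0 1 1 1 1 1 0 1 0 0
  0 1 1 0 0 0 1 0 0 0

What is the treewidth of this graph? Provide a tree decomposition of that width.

Treewidth 3.
One optimal decomposition is:
Bags: B1 = {3, 5, 6, 9}  B2 = {2, 3, 6, 9}  B3 = {3, 5, 8, 9}  B4 = {4, 5, 6, 9}  B5 = {2, 3, 6, 7}  B6 = {1, 4, 5, 6}  B7 = {2, 3, 7, 10}
Tree: B1–B2, B1–B3, B1–B4, B2–B5, B4–B6, B5–B7

The largest bag has 4 vertices, giving width 3; this decomposition certifies tw(G) ≤ 3. On the other hand G contains the 4-clique {1, 4, 5, 6}. A clique must lie in a single bag of any decomposition, so no decomposition can have width below 3. The upper and lower bounds meet at 3, so that is the treewidth.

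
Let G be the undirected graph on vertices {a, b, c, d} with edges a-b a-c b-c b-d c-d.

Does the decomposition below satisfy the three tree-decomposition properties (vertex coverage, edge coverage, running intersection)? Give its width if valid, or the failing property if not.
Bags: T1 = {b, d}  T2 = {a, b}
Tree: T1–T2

No — vertex c appears in no bag.

A tree decomposition must satisfy three properties: every vertex lies in some bag; for every edge, both endpoints lie together in some bag; and for every vertex, the bags containing it form a connected subtree. Here vertex c appears in no bag, so the decomposition is invalid.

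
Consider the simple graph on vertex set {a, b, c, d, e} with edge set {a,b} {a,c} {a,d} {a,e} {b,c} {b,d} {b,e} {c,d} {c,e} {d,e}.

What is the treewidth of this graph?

A width-4 tree decomposition is:
Bags: B1 = {a, b, c, d, e}
Tree: (single bag)
A single bag containing all 5 vertices is trivially a valid decomposition of width 4. For the lower bound, the 5 vertices {a, b, c, d, e} are pairwise adjacent, and any tree decomposition puts a clique entirely inside one bag — forcing width ≥ 4. Combining the bounds, tw(G) = 4.

4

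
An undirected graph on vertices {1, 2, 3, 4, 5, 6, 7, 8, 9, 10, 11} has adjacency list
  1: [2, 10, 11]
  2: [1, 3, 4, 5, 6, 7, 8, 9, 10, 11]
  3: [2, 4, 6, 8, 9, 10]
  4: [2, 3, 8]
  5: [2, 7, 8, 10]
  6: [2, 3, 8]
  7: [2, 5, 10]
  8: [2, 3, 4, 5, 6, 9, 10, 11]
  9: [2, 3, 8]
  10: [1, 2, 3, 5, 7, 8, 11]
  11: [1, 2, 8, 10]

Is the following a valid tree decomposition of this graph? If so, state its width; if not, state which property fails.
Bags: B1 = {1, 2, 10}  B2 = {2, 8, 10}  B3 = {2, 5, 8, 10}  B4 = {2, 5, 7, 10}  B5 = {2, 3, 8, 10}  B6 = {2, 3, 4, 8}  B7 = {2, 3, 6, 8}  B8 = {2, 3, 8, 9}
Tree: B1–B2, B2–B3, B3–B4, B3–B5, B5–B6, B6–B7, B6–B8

A tree decomposition must satisfy three properties: every vertex lies in some bag; for every edge, both endpoints lie together in some bag; and for every vertex, the bags containing it form a connected subtree. Here vertex 11 appears in no bag, so the decomposition is invalid.

No — vertex 11 appears in no bag.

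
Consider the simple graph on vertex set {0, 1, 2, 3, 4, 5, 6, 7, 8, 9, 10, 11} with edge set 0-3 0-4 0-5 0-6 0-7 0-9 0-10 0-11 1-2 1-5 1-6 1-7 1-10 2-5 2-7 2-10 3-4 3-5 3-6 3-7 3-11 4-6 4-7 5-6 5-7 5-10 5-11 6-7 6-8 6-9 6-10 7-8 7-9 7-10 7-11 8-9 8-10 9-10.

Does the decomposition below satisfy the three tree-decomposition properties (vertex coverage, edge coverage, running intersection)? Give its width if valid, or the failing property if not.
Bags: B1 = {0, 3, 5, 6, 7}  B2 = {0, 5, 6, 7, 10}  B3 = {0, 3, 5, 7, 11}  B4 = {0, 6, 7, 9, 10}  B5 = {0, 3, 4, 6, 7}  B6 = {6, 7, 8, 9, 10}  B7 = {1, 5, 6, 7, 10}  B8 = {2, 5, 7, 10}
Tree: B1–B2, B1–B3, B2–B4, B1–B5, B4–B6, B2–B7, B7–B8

A tree decomposition must satisfy three properties: every vertex lies in some bag; for every edge, both endpoints lie together in some bag; and for every vertex, the bags containing it form a connected subtree. Here edge (1,2) lies in no bag, so the decomposition is invalid.

No — edge (1,2) lies in no bag.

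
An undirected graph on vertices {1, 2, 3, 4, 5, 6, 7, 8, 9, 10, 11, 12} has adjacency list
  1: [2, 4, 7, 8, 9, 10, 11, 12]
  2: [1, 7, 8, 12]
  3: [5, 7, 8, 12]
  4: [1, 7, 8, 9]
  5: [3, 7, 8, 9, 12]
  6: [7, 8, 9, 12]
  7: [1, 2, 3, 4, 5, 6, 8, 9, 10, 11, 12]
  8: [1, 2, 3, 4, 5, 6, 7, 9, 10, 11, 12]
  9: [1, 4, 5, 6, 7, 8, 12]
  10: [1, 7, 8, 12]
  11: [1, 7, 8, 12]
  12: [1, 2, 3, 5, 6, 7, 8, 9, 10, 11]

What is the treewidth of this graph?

4

A width-4 tree decomposition is:
Bags: B1 = {1, 7, 8, 10, 12}  B2 = {1, 7, 8, 9, 12}  B3 = {5, 7, 8, 9, 12}  B4 = {1, 7, 8, 11, 12}  B5 = {6, 7, 8, 9, 12}  B6 = {1, 4, 7, 8, 9}  B7 = {3, 5, 7, 8, 12}  B8 = {1, 2, 7, 8, 12}
Tree: B1–B2, B2–B3, B1–B4, B3–B5, B2–B6, B3–B7, B4–B8
Each bag holds 5 vertices, so the decomposition has width 4, which upper-bounds the treewidth. On the other hand G contains the 5-clique {1, 4, 7, 8, 9}. A clique must lie in a single bag of any decomposition, so no decomposition can have width below 4. Combining the bounds, tw(G) = 4.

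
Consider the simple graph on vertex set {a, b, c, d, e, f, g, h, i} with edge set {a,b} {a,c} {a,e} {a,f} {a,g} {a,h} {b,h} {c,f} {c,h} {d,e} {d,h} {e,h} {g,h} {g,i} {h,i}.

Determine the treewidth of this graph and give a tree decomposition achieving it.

Each bag holds 3 vertices, so the decomposition has width 2, which upper-bounds the treewidth. For the lower bound, the 3 vertices {d, e, h} are pairwise adjacent, and any tree decomposition puts a clique entirely inside one bag — forcing width ≥ 2. Hence tw(G) = 2 exactly.

Treewidth 2.
Bags: B1 = {a, g, h}  B2 = {g, h, i}  B3 = {a, e, h}  B4 = {a, b, h}  B5 = {a, c, h}  B6 = {a, c, f}  B7 = {d, e, h}
Tree: B1–B2, B1–B3, B3–B4, B4–B5, B5–B6, B3–B7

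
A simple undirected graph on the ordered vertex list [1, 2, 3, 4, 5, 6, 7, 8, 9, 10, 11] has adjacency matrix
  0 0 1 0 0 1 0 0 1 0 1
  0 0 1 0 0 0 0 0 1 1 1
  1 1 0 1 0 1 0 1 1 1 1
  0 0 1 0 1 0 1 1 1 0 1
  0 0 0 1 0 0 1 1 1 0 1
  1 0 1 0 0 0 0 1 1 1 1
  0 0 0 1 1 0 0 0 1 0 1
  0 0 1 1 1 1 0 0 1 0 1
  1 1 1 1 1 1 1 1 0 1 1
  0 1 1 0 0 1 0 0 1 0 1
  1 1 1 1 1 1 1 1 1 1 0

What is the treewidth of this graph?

A width-4 tree decomposition is:
Bags: B1 = {3, 6, 8, 9, 11}  B2 = {3, 4, 8, 9, 11}  B3 = {4, 5, 8, 9, 11}  B4 = {3, 6, 9, 10, 11}  B5 = {1, 3, 6, 9, 11}  B6 = {4, 5, 7, 9, 11}  B7 = {2, 3, 9, 10, 11}
Tree: B1–B2, B2–B3, B1–B4, B1–B5, B3–B6, B4–B7
The largest bag has 5 vertices, giving width 4; this decomposition certifies tw(G) ≤ 4. Conversely, {2, 3, 9, 10, 11} is a clique of size 5, and the vertices of any clique must share a bag in every tree decomposition; so some bag has ≥ 5 vertices and tw(G) ≥ 4. Hence tw(G) = 4 exactly.

4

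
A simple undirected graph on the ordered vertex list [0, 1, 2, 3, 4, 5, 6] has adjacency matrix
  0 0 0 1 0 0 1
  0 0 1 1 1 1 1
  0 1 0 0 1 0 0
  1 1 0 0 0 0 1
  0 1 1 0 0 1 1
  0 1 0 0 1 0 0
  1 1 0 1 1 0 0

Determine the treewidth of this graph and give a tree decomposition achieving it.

Treewidth 2.
One optimal decomposition is:
Bags: B1 = {1, 4, 6}  B2 = {1, 2, 4}  B3 = {1, 3, 6}  B4 = {1, 4, 5}  B5 = {0, 3, 6}
Tree: B1–B2, B1–B3, B2–B4, B3–B5

The largest bag has 3 vertices, giving width 2; this decomposition certifies tw(G) ≤ 2. For the lower bound, the 3 vertices {0, 3, 6} are pairwise adjacent, and any tree decomposition puts a clique entirely inside one bag — forcing width ≥ 2. The upper and lower bounds meet at 2, so that is the treewidth.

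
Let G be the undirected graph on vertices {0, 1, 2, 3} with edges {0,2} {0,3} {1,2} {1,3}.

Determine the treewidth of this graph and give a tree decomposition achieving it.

Each bag holds 3 vertices, so the decomposition has width 2, which upper-bounds the treewidth. Since 3–1–2–0–3 is a cycle in G, G is not acyclic. Forests are exactly the graphs of treewidth ≤ 1, so tw(G) ≥ 2. Combining the bounds, tw(G) = 2.

Treewidth 2.
Bags: B1 = {1, 2, 3}  B2 = {0, 2, 3}
Tree: B1–B2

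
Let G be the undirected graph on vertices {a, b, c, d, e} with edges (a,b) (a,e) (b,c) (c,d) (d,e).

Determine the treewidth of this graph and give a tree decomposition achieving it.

Treewidth 2.
One such decomposition:
Bags: B1 = {a, b, c}  B2 = {a, c, e}  B3 = {c, d, e}
Tree: B1–B2, B2–B3

Each bag holds 3 vertices, so the decomposition has width 2, which upper-bounds the treewidth. The edges c–b–a–e–d–c form a cycle, so G is not a tree and its treewidth is at least 2. Hence tw(G) = 2 exactly.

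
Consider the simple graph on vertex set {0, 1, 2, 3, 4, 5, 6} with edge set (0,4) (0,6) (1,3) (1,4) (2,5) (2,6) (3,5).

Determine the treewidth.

2

A width-2 tree decomposition is:
Bags: B1 = {2, 3, 5}  B2 = {1, 2, 3}  B3 = {1, 2, 4}  B4 = {0, 2, 4}  B5 = {0, 2, 6}
Tree: B1–B2, B2–B3, B3–B4, B4–B5
Each bag holds 3 vertices, so the decomposition has width 2, which upper-bounds the treewidth. Since 2–5–3–1–4–0–6–2 is a cycle in G, G is not acyclic. Forests are exactly the graphs of treewidth ≤ 1, so tw(G) ≥ 2. Therefore the treewidth is 2.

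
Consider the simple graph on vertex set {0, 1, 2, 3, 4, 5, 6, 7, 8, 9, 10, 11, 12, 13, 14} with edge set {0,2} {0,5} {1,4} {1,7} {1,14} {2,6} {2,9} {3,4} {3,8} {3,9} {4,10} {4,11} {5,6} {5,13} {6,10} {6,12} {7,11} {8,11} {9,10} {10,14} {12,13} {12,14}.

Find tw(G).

3

A width-3 tree decomposition is:
Bags: B1 = {3, 7, 8, 11}  B2 = {3, 4, 7, 11}  B3 = {1, 3, 4, 7}  B4 = {1, 3, 4, 9}  B5 = {1, 4, 9, 10}  B6 = {1, 9, 10, 14}  B7 = {2, 9, 10, 14}  B8 = {2, 6, 10, 14}  B9 = {2, 6, 12, 14}  B10 = {0, 2, 6, 12}  B11 = {0, 5, 6, 12}  B12 = {0, 5, 12, 13}
Tree: B1–B2, B2–B3, B3–B4, B4–B5, B5–B6, B6–B7, B7–B8, B8–B9, B9–B10, B10–B11, B11–B12
Every bag has size at most 4, so the width is 4 − 1 = 3 and tw(G) ≤ 3. For the lower bound: the 4 vertex sets {7,8,11}, {3}, {4}, {1,9,10,14} are disjoint, each induces a connected subgraph, and every pair is joined by at least one edge of G. Contracting each set to a single vertex therefore yields K_{4} as a minor, and since treewidth is minor-monotone, tw(G) ≥ tw(K_{4}) = 3. The upper and lower bounds meet at 3, so that is the treewidth.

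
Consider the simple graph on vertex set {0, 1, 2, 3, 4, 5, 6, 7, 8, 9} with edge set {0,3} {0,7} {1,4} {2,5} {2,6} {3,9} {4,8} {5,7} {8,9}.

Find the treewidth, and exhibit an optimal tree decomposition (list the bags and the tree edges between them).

Treewidth 1.
One optimal decomposition is:
Bags: B1 = {2, 6}  B2 = {2, 5}  B3 = {5, 7}  B4 = {0, 7}  B5 = {0, 3}  B6 = {3, 9}  B7 = {8, 9}  B8 = {4, 8}  B9 = {1, 4}
Tree: B1–B2, B2–B3, B3–B4, B4–B5, B5–B6, B6–B7, B7–B8, B8–B9

The largest bag has 2 vertices, giving width 1; this decomposition certifies tw(G) ≤ 1. Since G has at least one edge (e.g. 6–2), it is not an edgeless graph, so tw(G) ≥ 1. Combining the bounds, tw(G) = 1.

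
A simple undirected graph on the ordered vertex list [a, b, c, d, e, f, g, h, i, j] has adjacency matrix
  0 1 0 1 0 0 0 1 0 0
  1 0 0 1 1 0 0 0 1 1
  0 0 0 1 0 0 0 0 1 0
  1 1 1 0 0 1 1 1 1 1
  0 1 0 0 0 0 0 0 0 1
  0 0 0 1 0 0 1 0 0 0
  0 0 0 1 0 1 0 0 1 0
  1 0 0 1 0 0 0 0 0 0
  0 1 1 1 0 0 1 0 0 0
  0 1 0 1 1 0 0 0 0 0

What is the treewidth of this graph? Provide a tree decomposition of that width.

Every bag has size at most 3, so the width is 3 − 1 = 2 and tw(G) ≤ 2. Conversely, {d, f, g} is a clique of size 3, and the vertices of any clique must share a bag in every tree decomposition; so some bag has ≥ 3 vertices and tw(G) ≥ 2. Hence tw(G) = 2 exactly.

Treewidth 2.
One such decomposition:
Bags: B1 = {a, d, h}  B2 = {a, b, d}  B3 = {b, d, j}  B4 = {b, e, j}  B5 = {b, d, i}  B6 = {d, g, i}  B7 = {d, f, g}  B8 = {c, d, i}
Tree: B1–B2, B2–B3, B3–B4, B3–B5, B5–B6, B6–B7, B5–B8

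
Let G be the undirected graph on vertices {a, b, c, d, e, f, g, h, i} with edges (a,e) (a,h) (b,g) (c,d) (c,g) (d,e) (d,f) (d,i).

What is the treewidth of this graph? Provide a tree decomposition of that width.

The largest bag has 2 vertices, giving width 1; this decomposition certifies tw(G) ≤ 1. Since G has at least one edge (e.g. a–e), it is not an edgeless graph, so tw(G) ≥ 1. Combining the bounds, tw(G) = 1.

Treewidth 1.
One such decomposition:
Bags: B1 = {a, e}  B2 = {d, e}  B3 = {c, d}  B4 = {c, g}  B5 = {d, f}  B6 = {a, h}  B7 = {b, g}  B8 = {d, i}
Tree: B1–B2, B2–B3, B3–B4, B3–B5, B1–B6, B4–B7, B3–B8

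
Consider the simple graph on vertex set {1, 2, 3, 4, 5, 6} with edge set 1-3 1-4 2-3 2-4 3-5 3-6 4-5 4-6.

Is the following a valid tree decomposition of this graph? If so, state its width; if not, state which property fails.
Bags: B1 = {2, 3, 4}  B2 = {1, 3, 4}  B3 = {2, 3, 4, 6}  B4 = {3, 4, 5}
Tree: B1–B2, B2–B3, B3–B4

A tree decomposition must satisfy three properties: every vertex lies in some bag; for every edge, both endpoints lie together in some bag; and for every vertex, the bags containing it form a connected subtree. Here bags containing vertex 2 are not connected in the tree, so the decomposition is invalid.

No — bags containing vertex 2 are not connected in the tree.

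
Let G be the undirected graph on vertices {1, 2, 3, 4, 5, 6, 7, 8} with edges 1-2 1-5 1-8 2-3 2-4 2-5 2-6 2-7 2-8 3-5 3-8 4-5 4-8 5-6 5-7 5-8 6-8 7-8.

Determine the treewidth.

A width-3 tree decomposition is:
Bags: B1 = {2, 4, 5, 8}  B2 = {2, 5, 7, 8}  B3 = {2, 5, 6, 8}  B4 = {1, 2, 5, 8}  B5 = {2, 3, 5, 8}
Tree: B1–B2, B1–B3, B2–B4, B4–B5
Every bag has size at most 4, so the width is 4 − 1 = 3 and tw(G) ≤ 3. On the other hand G contains the 4-clique {1, 2, 5, 8}. A clique must lie in a single bag of any decomposition, so no decomposition can have width below 3. Hence tw(G) = 3 exactly.

3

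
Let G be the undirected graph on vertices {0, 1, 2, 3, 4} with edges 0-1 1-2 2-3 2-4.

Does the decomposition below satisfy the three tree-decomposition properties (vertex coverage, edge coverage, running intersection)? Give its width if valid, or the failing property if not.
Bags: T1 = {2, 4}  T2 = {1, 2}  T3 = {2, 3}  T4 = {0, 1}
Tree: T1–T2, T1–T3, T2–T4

Yes; width 1.

Checking the three conditions: (i) the bags cover all of {0, 1, 2, 3, 4}; (ii) for each edge, some bag contains both endpoints; (iii) the bags containing any fixed vertex form a subtree. All hold, so the decomposition is valid with width 2 − 1 = 1.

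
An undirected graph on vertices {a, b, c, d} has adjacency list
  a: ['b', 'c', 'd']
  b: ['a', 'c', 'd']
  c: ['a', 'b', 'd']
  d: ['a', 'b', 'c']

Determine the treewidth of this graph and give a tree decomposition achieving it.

Treewidth 3.
One such decomposition:
Bags: B1 = {a, b, c, d}
Tree: (single bag)

A single bag containing all 4 vertices is trivially a valid decomposition of width 3. On the other hand G contains the 4-clique {a, b, c, d}. A clique must lie in a single bag of any decomposition, so no decomposition can have width below 3. Hence tw(G) = 3 exactly.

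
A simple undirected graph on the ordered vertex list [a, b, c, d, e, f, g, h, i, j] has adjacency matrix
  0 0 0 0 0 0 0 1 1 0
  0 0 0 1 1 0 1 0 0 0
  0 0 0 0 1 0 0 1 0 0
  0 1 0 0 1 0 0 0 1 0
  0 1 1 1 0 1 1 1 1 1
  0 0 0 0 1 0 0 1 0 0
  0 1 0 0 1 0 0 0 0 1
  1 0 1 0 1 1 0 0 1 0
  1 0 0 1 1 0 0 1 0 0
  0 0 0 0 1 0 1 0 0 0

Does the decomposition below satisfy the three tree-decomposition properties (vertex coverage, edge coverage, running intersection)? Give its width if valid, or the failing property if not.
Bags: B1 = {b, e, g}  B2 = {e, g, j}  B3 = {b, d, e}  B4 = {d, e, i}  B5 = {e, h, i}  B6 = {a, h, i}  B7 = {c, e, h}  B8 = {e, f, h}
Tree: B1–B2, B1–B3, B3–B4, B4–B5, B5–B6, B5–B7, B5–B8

Vertex coverage: the bags together contain {a, b, c, d, e, f, g, h, i, j}, the full vertex set. Edge coverage: each edge of G has both endpoints in at least one bag. Running intersection: for every vertex, the bags containing it form a connected subtree. All three properties hold, so this is a valid tree decomposition of width max|bag| − 1 = 2, and hence tw(G) ≤ 2.

Yes; width 2.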